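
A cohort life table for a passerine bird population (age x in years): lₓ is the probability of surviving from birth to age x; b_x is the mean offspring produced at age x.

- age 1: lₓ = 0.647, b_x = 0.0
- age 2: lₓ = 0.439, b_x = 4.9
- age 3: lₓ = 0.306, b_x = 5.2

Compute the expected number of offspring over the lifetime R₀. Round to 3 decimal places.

R₀ = Σ lₓ b_x:
  age 1: 0.647 × 0.0 = 0.0000
  age 2: 0.439 × 4.9 = 2.1511
  age 3: 0.306 × 5.2 = 1.5912
R₀ = 0.0000 + 2.1511 + 1.5912 = 3.7423

3.742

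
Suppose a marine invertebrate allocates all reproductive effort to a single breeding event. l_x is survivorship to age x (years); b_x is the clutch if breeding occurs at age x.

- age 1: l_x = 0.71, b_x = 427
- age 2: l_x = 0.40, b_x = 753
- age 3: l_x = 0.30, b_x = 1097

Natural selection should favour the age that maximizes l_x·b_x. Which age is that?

Expected offspring if breeding at age x = l_x × b_x:
  age 1: 0.71 × 427 = 303.170
  age 2: 0.40 × 753 = 301.200
  age 3: 0.30 × 1097 = 329.100
Maximum at age 3 (329.100).

3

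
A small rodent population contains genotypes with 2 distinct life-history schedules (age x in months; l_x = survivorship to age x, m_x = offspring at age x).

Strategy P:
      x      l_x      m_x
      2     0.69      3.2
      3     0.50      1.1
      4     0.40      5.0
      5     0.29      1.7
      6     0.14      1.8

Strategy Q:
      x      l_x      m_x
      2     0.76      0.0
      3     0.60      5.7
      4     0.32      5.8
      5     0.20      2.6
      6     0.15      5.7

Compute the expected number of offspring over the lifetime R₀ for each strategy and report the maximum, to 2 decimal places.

Strategy P: R₀ = 0.69×3.2 + 0.50×1.1 + 0.40×5.0 + 0.29×1.7 + 0.14×1.8 = 5.5030
Strategy Q: R₀ = 0.76×0.0 + 0.60×5.7 + 0.32×5.8 + 0.20×2.6 + 0.15×5.7 = 6.6510
Highest R₀: strategy Q with 6.6510.

6.65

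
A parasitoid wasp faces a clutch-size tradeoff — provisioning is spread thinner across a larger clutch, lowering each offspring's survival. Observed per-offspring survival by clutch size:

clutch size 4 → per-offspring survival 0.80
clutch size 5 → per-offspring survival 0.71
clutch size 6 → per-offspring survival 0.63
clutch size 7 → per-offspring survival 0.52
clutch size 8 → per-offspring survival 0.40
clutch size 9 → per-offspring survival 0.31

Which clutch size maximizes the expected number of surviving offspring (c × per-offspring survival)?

6

Expected surviving offspring = c × s(c):
  c=4: 4 × 0.80 = 3.200
  c=5: 5 × 0.71 = 3.550
  c=6: 6 × 0.63 = 3.780
  c=7: 7 × 0.52 = 3.640
  c=8: 8 × 0.40 = 3.200
  c=9: 9 × 0.31 = 2.790
Maximum at c = 6 (3.780 surviving offspring).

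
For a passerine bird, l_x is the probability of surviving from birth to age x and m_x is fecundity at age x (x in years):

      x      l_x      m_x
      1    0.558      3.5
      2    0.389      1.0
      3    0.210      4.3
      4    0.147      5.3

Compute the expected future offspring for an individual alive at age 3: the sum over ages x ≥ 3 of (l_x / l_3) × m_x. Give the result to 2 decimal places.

l_3 = 0.210. Conditional survival from age 3 to x is l_x / l_3.
  x=3: (0.210/0.210) × 4.3 = 4.3000
  x=4: (0.147/0.210) × 5.3 = 3.7100
Sum = 4.3000 + 3.7100 = 8.0100

8.01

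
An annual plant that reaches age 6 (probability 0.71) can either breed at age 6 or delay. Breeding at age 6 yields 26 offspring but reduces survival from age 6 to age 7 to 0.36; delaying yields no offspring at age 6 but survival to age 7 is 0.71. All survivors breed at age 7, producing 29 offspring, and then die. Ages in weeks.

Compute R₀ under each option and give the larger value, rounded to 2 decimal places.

breed at age 6: R₀ = 0.71 × (26 + 0.36 × 29) = 0.71 × 36.4400 = 25.8724
delay to age 7: R₀ = 0.71 × (0.71 × 29) = 0.71 × 20.5900 = 14.6189
Higher: breed at age 6 (25.8724).

25.87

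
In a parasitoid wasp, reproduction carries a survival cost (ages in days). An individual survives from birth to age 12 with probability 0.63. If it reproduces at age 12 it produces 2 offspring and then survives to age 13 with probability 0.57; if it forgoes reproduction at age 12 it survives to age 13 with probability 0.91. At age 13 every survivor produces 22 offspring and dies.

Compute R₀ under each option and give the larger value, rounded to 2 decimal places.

breed at age 12: R₀ = 0.63 × (2 + 0.57 × 22) = 0.63 × 14.5400 = 9.1602
delay to age 13: R₀ = 0.63 × (0.91 × 22) = 0.63 × 20.0200 = 12.6126
Higher: delay to age 13 (12.6126).

12.61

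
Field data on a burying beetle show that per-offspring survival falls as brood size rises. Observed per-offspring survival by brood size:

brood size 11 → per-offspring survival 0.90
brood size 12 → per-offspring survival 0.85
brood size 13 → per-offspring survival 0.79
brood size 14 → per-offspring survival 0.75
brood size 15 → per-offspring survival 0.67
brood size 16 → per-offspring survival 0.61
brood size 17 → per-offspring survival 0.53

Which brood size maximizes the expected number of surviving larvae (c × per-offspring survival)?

Expected surviving larvae = c × s(c):
  c=11: 11 × 0.90 = 9.900
  c=12: 12 × 0.85 = 10.200
  c=13: 13 × 0.79 = 10.270
  c=14: 14 × 0.75 = 10.500
  c=15: 15 × 0.67 = 10.050
  c=16: 16 × 0.61 = 9.760
  c=17: 17 × 0.53 = 9.010
Maximum at c = 14 (10.500 surviving larvae).

14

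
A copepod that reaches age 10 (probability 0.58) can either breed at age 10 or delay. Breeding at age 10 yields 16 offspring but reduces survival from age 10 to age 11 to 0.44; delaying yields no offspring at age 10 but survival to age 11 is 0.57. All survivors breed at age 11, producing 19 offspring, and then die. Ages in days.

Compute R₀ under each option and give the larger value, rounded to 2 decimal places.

14.13

breed at age 10: R₀ = 0.58 × (16 + 0.44 × 19) = 0.58 × 24.3600 = 14.1288
delay to age 11: R₀ = 0.58 × (0.57 × 19) = 0.58 × 10.8300 = 6.2814
Higher: breed at age 10 (14.1288).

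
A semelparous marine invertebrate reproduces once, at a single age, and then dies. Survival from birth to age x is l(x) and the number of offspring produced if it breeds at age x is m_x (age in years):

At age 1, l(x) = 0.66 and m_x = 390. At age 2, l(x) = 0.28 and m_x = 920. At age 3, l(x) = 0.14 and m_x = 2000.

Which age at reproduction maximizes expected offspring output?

3

Expected offspring if breeding at age x = l(x) × m_x:
  age 1: 0.66 × 390 = 257.400
  age 2: 0.28 × 920 = 257.600
  age 3: 0.14 × 2000 = 280.000
Maximum at age 3 (280.000).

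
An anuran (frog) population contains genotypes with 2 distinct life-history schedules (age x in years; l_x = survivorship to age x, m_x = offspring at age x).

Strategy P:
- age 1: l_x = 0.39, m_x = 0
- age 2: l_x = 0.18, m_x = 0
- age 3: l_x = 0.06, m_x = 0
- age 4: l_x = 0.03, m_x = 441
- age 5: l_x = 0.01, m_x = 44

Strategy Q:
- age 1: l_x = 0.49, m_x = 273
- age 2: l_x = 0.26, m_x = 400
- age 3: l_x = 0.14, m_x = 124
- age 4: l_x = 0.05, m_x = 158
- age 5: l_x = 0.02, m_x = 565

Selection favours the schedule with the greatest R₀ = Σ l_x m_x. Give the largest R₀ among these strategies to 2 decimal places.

Strategy P: R₀ = 0.39×0 + 0.18×0 + 0.06×0 + 0.03×441 + 0.01×44 = 13.6700
Strategy Q: R₀ = 0.49×273 + 0.26×400 + 0.14×124 + 0.05×158 + 0.02×565 = 274.3300
Highest R₀: strategy Q with 274.3300.

274.33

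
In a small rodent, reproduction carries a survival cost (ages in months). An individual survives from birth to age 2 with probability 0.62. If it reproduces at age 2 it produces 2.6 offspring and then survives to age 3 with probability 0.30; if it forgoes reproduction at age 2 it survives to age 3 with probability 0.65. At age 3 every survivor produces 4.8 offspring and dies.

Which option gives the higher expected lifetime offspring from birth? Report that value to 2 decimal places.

2.50

breed at age 2: R₀ = 0.62 × (2.6 + 0.30 × 4.8) = 0.62 × 4.0400 = 2.5048
delay to age 3: R₀ = 0.62 × (0.65 × 4.8) = 0.62 × 3.1200 = 1.9344
Higher: breed at age 2 (2.5048).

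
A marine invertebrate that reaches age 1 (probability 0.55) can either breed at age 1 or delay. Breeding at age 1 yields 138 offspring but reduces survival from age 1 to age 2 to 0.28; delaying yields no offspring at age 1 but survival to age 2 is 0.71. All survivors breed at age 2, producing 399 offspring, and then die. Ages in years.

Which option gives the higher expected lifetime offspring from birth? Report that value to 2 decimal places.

155.81

breed at age 1: R₀ = 0.55 × (138 + 0.28 × 399) = 0.55 × 249.7200 = 137.3460
delay to age 2: R₀ = 0.55 × (0.71 × 399) = 0.55 × 283.2900 = 155.8095
Higher: delay to age 2 (155.8095).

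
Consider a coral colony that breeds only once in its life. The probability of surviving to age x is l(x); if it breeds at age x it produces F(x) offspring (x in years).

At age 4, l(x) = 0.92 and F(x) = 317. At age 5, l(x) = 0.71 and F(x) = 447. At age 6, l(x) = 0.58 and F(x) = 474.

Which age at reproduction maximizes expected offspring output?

5

Expected offspring if breeding at age x = l(x) × F(x):
  age 4: 0.92 × 317 = 291.640
  age 5: 0.71 × 447 = 317.370
  age 6: 0.58 × 474 = 274.920
Maximum at age 5 (317.370).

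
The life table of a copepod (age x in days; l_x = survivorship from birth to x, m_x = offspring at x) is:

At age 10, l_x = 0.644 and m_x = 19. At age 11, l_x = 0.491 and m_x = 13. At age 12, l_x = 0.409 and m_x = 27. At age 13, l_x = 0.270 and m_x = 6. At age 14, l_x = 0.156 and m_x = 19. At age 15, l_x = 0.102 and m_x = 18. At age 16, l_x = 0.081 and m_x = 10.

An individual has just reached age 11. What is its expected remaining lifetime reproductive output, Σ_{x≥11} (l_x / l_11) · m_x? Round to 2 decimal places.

50.22

l_11 = 0.491. Conditional survival from age 11 to x is l_x / l_11.
  x=11: (0.491/0.491) × 13 = 13.0000
  x=12: (0.409/0.491) × 27 = 22.4908
  x=13: (0.270/0.491) × 6 = 3.2994
  x=14: (0.156/0.491) × 19 = 6.0367
  x=15: (0.102/0.491) × 18 = 3.7393
  x=16: (0.081/0.491) × 10 = 1.6497
Sum = 13.0000 + 22.4908 + 3.2994 + 6.0367 + 3.7393 + 1.6497 = 50.2159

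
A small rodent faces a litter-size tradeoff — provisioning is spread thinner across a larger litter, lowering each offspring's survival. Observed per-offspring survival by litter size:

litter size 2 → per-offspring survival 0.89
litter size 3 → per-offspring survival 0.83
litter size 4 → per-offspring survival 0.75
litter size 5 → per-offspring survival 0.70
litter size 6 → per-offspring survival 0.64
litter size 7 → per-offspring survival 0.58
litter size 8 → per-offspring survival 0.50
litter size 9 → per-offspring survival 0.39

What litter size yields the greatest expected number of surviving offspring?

7

Expected surviving offspring = c × s(c):
  c=2: 2 × 0.89 = 1.780
  c=3: 3 × 0.83 = 2.490
  c=4: 4 × 0.75 = 3.000
  c=5: 5 × 0.70 = 3.500
  c=6: 6 × 0.64 = 3.840
  c=7: 7 × 0.58 = 4.060
  c=8: 8 × 0.50 = 4.000
  c=9: 9 × 0.39 = 3.510
Maximum at c = 7 (4.060 surviving offspring).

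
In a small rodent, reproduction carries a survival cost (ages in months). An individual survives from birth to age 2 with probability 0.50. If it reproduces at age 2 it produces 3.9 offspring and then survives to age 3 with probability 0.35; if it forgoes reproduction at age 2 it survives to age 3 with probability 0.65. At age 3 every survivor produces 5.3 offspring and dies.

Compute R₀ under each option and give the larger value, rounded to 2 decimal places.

2.88

breed at age 2: R₀ = 0.50 × (3.9 + 0.35 × 5.3) = 0.50 × 5.7550 = 2.8775
delay to age 3: R₀ = 0.50 × (0.65 × 5.3) = 0.50 × 3.4450 = 1.7225
Higher: breed at age 2 (2.8775).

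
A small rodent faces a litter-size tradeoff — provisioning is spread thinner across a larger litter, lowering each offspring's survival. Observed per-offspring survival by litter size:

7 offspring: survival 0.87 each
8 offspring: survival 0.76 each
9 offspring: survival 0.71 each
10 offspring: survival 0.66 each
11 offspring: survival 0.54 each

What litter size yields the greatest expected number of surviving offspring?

Expected surviving offspring = c × s(c):
  c=7: 7 × 0.87 = 6.090
  c=8: 8 × 0.76 = 6.080
  c=9: 9 × 0.71 = 6.390
  c=10: 10 × 0.66 = 6.600
  c=11: 11 × 0.54 = 5.940
Maximum at c = 10 (6.600 surviving offspring).

10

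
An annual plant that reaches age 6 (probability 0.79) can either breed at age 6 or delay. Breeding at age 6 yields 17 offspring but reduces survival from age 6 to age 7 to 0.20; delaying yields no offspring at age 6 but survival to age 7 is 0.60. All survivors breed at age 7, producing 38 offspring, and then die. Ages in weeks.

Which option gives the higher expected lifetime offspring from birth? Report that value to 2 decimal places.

breed at age 6: R₀ = 0.79 × (17 + 0.20 × 38) = 0.79 × 24.6000 = 19.4340
delay to age 7: R₀ = 0.79 × (0.60 × 38) = 0.79 × 22.8000 = 18.0120
Higher: breed at age 6 (19.4340).

19.43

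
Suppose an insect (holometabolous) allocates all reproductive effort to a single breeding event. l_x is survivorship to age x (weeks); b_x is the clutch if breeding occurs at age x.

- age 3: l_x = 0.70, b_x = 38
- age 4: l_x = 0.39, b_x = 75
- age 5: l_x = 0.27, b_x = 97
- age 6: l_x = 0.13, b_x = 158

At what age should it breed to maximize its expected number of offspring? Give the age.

Expected offspring if breeding at age x = l_x × b_x:
  age 3: 0.70 × 38 = 26.600
  age 4: 0.39 × 75 = 29.250
  age 5: 0.27 × 97 = 26.190
  age 6: 0.13 × 158 = 20.540
Maximum at age 4 (29.250).

4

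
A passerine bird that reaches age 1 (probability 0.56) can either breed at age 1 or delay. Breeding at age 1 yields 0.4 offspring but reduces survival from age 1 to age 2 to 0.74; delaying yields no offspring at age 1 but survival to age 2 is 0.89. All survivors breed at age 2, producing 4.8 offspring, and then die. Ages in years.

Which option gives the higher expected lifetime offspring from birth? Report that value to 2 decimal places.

2.39

breed at age 1: R₀ = 0.56 × (0.4 + 0.74 × 4.8) = 0.56 × 3.9520 = 2.2131
delay to age 2: R₀ = 0.56 × (0.89 × 4.8) = 0.56 × 4.2720 = 2.3923
Higher: delay to age 2 (2.3923).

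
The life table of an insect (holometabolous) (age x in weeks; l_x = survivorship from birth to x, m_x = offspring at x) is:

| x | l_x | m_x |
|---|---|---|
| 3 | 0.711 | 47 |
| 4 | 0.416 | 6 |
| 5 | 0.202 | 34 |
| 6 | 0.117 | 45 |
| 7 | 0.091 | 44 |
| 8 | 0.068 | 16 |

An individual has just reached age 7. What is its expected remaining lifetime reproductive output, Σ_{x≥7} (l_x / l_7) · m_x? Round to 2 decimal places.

55.96

l_7 = 0.091. Conditional survival from age 7 to x is l_x / l_7.
  x=7: (0.091/0.091) × 44 = 44.0000
  x=8: (0.068/0.091) × 16 = 11.9560
Sum = 44.0000 + 11.9560 = 55.9560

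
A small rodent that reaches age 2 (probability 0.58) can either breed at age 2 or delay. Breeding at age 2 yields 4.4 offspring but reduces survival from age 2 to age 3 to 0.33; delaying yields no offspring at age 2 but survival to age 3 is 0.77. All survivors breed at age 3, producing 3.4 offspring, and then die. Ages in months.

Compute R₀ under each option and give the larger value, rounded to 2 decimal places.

3.20

breed at age 2: R₀ = 0.58 × (4.4 + 0.33 × 3.4) = 0.58 × 5.5220 = 3.2028
delay to age 3: R₀ = 0.58 × (0.77 × 3.4) = 0.58 × 2.6180 = 1.5184
Higher: breed at age 2 (3.2028).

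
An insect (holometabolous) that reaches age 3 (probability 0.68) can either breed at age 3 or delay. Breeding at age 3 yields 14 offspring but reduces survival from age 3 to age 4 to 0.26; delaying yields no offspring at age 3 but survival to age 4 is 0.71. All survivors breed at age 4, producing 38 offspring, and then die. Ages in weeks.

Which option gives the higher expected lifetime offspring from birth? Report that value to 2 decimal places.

18.35

breed at age 3: R₀ = 0.68 × (14 + 0.26 × 38) = 0.68 × 23.8800 = 16.2384
delay to age 4: R₀ = 0.68 × (0.71 × 38) = 0.68 × 26.9800 = 18.3464
Higher: delay to age 4 (18.3464).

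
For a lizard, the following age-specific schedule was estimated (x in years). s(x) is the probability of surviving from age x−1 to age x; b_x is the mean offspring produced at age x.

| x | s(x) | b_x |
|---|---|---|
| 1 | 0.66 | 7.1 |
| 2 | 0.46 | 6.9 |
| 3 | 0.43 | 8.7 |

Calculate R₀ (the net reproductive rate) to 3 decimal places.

7.917

Survivorship from birth: l_x = s_1·s_2·…·s_x.
  l_1 = 0.66000
  l_2 = 0.30360
  l_3 = 0.13055
R₀ = Σ l_x b_x:
  age 1: 0.66000 × 7.1 = 4.6860
  age 2: 0.30360 × 6.9 = 2.0948
  age 3: 0.13055 × 8.7 = 1.1358
R₀ = 4.6860 + 2.0948 + 1.1358 = 7.9166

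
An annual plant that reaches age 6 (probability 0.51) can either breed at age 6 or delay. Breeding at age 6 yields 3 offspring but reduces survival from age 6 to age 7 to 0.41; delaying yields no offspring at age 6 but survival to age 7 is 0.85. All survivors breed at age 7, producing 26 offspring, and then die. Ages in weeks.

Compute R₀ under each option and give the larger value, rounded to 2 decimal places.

breed at age 6: R₀ = 0.51 × (3 + 0.41 × 26) = 0.51 × 13.6600 = 6.9666
delay to age 7: R₀ = 0.51 × (0.85 × 26) = 0.51 × 22.1000 = 11.2710
Higher: delay to age 7 (11.2710).

11.27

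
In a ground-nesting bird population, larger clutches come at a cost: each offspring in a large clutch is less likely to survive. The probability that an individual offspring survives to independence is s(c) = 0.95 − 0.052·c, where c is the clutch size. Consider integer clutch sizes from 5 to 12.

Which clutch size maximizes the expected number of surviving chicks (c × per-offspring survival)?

Expected surviving chicks = c × s(c):
  c=5: 5 × 0.690 = 3.450
  c=6: 6 × 0.638 = 3.828
  c=7: 7 × 0.586 = 4.102
  c=8: 8 × 0.534 = 4.272
  c=9: 9 × 0.482 = 4.338
  c=10: 10 × 0.430 = 4.300
  c=11: 11 × 0.378 = 4.158
  c=12: 12 × 0.326 = 3.912
Maximum at c = 9 (4.338 surviving chicks).

9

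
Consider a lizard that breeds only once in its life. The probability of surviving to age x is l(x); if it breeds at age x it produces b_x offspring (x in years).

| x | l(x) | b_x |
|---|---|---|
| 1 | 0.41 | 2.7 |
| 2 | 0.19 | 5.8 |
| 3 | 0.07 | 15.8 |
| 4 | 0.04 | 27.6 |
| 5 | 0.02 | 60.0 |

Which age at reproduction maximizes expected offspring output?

5

Expected offspring if breeding at age x = l(x) × b_x:
  age 1: 0.41 × 2.7 = 1.107
  age 2: 0.19 × 5.8 = 1.102
  age 3: 0.07 × 15.8 = 1.106
  age 4: 0.04 × 27.6 = 1.104
  age 5: 0.02 × 60.0 = 1.200
Maximum at age 5 (1.200).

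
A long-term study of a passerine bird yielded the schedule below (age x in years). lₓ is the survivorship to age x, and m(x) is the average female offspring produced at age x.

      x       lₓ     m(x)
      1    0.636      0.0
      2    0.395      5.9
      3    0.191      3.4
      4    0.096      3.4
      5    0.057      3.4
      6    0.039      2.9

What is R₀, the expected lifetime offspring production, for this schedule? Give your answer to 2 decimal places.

3.61

R₀ = Σ lₓ m(x):
  age 1: 0.636 × 0.0 = 0.0000
  age 2: 0.395 × 5.9 = 2.3305
  age 3: 0.191 × 3.4 = 0.6494
  age 4: 0.096 × 3.4 = 0.3264
  age 5: 0.057 × 3.4 = 0.1938
  age 6: 0.039 × 2.9 = 0.1131
R₀ = 0.0000 + 2.3305 + 0.6494 + 0.3264 + 0.1938 + 0.1131 = 3.6132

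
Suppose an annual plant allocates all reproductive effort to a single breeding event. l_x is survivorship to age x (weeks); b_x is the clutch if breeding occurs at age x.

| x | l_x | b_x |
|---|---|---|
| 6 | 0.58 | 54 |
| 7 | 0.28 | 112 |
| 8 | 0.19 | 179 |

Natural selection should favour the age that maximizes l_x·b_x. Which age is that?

8

Expected offspring if breeding at age x = l_x × b_x:
  age 6: 0.58 × 54 = 31.320
  age 7: 0.28 × 112 = 31.360
  age 8: 0.19 × 179 = 34.010
Maximum at age 8 (34.010).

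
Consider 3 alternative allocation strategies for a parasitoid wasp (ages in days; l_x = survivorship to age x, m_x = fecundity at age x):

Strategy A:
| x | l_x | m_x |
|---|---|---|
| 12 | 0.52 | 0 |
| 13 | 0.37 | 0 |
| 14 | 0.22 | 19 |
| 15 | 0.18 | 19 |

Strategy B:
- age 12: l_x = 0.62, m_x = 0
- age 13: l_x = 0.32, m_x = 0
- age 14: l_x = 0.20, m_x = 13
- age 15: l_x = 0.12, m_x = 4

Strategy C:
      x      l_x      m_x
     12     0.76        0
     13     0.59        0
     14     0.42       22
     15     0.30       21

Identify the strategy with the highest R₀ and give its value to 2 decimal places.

15.54

Strategy A: R₀ = 0.52×0 + 0.37×0 + 0.22×19 + 0.18×19 = 7.6000
Strategy B: R₀ = 0.62×0 + 0.32×0 + 0.20×13 + 0.12×4 = 3.0800
Strategy C: R₀ = 0.76×0 + 0.59×0 + 0.42×22 + 0.30×21 = 15.5400
Highest R₀: strategy C with 15.5400.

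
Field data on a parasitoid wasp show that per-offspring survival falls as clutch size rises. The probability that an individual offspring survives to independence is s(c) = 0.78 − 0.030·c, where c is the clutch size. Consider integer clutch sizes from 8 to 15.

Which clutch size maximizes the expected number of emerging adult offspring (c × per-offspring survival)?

13

Expected emerging adult offspring = c × s(c):
  c=8: 8 × 0.540 = 4.320
  c=9: 9 × 0.510 = 4.590
  c=10: 10 × 0.480 = 4.800
  c=11: 11 × 0.450 = 4.950
  c=12: 12 × 0.420 = 5.040
  c=13: 13 × 0.390 = 5.070
  c=14: 14 × 0.360 = 5.040
  c=15: 15 × 0.330 = 4.950
Maximum at c = 13 (5.070 emerging adult offspring).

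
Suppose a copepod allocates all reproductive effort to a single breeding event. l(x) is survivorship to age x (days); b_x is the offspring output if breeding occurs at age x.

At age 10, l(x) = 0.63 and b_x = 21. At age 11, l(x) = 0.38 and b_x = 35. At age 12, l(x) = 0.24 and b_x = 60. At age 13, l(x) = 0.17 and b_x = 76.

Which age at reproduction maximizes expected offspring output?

12

Expected offspring if breeding at age x = l(x) × b_x:
  age 10: 0.63 × 21 = 13.230
  age 11: 0.38 × 35 = 13.300
  age 12: 0.24 × 60 = 14.400
  age 13: 0.17 × 76 = 12.920
Maximum at age 12 (14.400).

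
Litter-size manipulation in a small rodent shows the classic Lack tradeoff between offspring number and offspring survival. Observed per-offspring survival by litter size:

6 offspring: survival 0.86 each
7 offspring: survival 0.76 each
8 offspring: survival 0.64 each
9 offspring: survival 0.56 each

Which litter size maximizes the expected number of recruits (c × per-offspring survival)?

Expected recruits = c × s(c):
  c=6: 6 × 0.86 = 5.160
  c=7: 7 × 0.76 = 5.320
  c=8: 8 × 0.64 = 5.120
  c=9: 9 × 0.56 = 5.040
Maximum at c = 7 (5.320 recruits).

7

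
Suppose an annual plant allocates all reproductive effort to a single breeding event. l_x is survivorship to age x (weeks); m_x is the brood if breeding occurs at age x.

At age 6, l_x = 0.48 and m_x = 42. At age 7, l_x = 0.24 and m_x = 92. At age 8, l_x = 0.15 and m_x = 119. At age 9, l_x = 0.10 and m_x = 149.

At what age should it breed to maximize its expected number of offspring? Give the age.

7

Expected offspring if breeding at age x = l_x × m_x:
  age 6: 0.48 × 42 = 20.160
  age 7: 0.24 × 92 = 22.080
  age 8: 0.15 × 119 = 17.850
  age 9: 0.10 × 149 = 14.900
Maximum at age 7 (22.080).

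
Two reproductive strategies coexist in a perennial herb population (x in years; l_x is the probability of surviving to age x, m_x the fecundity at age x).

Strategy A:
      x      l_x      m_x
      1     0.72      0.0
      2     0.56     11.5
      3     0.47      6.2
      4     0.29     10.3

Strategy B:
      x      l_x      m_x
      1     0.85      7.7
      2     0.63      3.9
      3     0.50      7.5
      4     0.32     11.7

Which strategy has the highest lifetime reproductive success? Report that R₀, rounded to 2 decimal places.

Strategy A: R₀ = 0.72×0.0 + 0.56×11.5 + 0.47×6.2 + 0.29×10.3 = 12.3410
Strategy B: R₀ = 0.85×7.7 + 0.63×3.9 + 0.50×7.5 + 0.32×11.7 = 16.4960
Highest R₀: strategy B with 16.4960.

16.50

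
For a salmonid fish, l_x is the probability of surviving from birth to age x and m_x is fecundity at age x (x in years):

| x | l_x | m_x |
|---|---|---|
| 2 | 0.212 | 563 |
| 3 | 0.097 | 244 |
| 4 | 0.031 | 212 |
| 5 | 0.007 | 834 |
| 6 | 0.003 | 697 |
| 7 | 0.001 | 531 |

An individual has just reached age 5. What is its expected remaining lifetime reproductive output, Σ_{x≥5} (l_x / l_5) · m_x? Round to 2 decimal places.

l_5 = 0.007. Conditional survival from age 5 to x is l_x / l_5.
  x=5: (0.007/0.007) × 834 = 834.0000
  x=6: (0.003/0.007) × 697 = 298.7143
  x=7: (0.001/0.007) × 531 = 75.8571
Sum = 834.0000 + 298.7143 + 75.8571 = 1208.5714

1208.57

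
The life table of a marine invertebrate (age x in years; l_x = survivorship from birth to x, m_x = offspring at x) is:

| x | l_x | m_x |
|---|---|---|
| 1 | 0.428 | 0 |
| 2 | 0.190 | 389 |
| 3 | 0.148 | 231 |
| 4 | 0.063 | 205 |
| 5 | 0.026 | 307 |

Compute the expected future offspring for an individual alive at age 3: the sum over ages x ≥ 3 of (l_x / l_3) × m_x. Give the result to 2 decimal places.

372.20

l_3 = 0.148. Conditional survival from age 3 to x is l_x / l_3.
  x=3: (0.148/0.148) × 231 = 231.0000
  x=4: (0.063/0.148) × 205 = 87.2635
  x=5: (0.026/0.148) × 307 = 53.9324
Sum = 231.0000 + 87.2635 + 53.9324 = 372.1959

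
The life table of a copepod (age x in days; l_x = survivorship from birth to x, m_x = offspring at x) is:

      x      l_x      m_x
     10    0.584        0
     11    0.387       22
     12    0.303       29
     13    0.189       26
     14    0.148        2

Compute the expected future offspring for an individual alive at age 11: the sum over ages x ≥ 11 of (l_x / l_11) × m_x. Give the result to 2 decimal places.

l_11 = 0.387. Conditional survival from age 11 to x is l_x / l_11.
  x=11: (0.387/0.387) × 22 = 22.0000
  x=12: (0.303/0.387) × 29 = 22.7054
  x=13: (0.189/0.387) × 26 = 12.6977
  x=14: (0.148/0.387) × 2 = 0.7649
Sum = 22.0000 + 22.7054 + 12.6977 + 0.7649 = 58.1680

58.17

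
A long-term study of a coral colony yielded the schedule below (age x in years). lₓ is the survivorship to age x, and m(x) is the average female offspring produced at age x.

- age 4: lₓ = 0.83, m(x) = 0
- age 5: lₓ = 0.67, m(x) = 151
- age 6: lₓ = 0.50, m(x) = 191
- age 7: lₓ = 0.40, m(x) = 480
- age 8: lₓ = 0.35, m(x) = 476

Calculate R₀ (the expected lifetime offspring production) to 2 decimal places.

555.27

R₀ = Σ lₓ m(x):
  age 4: 0.83 × 0 = 0.0000
  age 5: 0.67 × 151 = 101.1700
  age 6: 0.50 × 191 = 95.5000
  age 7: 0.40 × 480 = 192.0000
  age 8: 0.35 × 476 = 166.6000
R₀ = 0.0000 + 101.1700 + 95.5000 + 192.0000 + 166.6000 = 555.2700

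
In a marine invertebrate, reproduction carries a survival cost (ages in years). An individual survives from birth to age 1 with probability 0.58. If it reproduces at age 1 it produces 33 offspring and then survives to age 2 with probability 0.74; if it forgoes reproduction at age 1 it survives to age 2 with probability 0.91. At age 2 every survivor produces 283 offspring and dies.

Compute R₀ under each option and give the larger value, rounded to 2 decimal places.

breed at age 1: R₀ = 0.58 × (33 + 0.74 × 283) = 0.58 × 242.4200 = 140.6036
delay to age 2: R₀ = 0.58 × (0.91 × 283) = 0.58 × 257.5300 = 149.3674
Higher: delay to age 2 (149.3674).

149.37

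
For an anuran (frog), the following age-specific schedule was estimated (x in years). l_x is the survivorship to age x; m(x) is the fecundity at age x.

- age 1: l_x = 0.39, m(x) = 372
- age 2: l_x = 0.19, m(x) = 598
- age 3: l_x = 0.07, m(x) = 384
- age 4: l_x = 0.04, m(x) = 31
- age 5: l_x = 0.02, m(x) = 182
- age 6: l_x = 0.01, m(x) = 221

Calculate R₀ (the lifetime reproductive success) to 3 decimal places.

292.670

R₀ = Σ l_x m(x):
  age 1: 0.39 × 372 = 145.0800
  age 2: 0.19 × 598 = 113.6200
  age 3: 0.07 × 384 = 26.8800
  age 4: 0.04 × 31 = 1.2400
  age 5: 0.02 × 182 = 3.6400
  age 6: 0.01 × 221 = 2.2100
R₀ = 145.0800 + 113.6200 + 26.8800 + 1.2400 + 3.6400 + 2.2100 = 292.6700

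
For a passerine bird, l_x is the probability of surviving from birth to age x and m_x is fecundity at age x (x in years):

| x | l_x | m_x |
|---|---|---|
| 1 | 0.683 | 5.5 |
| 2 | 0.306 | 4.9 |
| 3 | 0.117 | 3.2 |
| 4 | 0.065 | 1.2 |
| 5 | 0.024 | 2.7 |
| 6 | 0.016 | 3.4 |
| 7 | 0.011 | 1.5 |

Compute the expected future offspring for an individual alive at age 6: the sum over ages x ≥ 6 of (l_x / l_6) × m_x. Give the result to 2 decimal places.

4.43

l_6 = 0.016. Conditional survival from age 6 to x is l_x / l_6.
  x=6: (0.016/0.016) × 3.4 = 3.4000
  x=7: (0.011/0.016) × 1.5 = 1.0312
Sum = 3.4000 + 1.0312 = 4.4313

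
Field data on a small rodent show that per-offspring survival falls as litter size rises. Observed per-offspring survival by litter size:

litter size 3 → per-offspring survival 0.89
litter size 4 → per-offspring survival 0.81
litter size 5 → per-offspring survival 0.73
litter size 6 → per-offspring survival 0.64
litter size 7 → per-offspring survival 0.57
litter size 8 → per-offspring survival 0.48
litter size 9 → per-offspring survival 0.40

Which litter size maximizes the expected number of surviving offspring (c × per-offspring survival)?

Expected surviving offspring = c × s(c):
  c=3: 3 × 0.89 = 2.670
  c=4: 4 × 0.81 = 3.240
  c=5: 5 × 0.73 = 3.650
  c=6: 6 × 0.64 = 3.840
  c=7: 7 × 0.57 = 3.990
  c=8: 8 × 0.48 = 3.840
  c=9: 9 × 0.40 = 3.600
Maximum at c = 7 (3.990 surviving offspring).

7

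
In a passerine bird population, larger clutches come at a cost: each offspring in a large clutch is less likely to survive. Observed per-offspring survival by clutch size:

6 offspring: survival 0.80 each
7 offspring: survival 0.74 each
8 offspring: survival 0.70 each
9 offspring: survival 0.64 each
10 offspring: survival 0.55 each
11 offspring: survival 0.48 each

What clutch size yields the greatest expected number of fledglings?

9

Expected fledglings = c × s(c):
  c=6: 6 × 0.80 = 4.800
  c=7: 7 × 0.74 = 5.180
  c=8: 8 × 0.70 = 5.600
  c=9: 9 × 0.64 = 5.760
  c=10: 10 × 0.55 = 5.500
  c=11: 11 × 0.48 = 5.280
Maximum at c = 9 (5.760 fledglings).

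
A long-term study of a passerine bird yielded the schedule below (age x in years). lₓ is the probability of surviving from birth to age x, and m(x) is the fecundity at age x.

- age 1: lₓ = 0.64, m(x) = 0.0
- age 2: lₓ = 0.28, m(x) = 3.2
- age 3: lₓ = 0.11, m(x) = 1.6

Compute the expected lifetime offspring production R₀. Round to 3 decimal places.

1.072

R₀ = Σ lₓ m(x):
  age 1: 0.64 × 0.0 = 0.0000
  age 2: 0.28 × 3.2 = 0.8960
  age 3: 0.11 × 1.6 = 0.1760
R₀ = 0.0000 + 0.8960 + 0.1760 = 1.0720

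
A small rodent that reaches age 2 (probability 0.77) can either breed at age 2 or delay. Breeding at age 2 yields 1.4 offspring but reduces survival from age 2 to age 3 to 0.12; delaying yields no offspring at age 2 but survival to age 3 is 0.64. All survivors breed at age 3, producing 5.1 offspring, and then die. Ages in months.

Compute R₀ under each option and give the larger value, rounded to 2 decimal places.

2.51

breed at age 2: R₀ = 0.77 × (1.4 + 0.12 × 5.1) = 0.77 × 2.0120 = 1.5492
delay to age 3: R₀ = 0.77 × (0.64 × 5.1) = 0.77 × 3.2640 = 2.5133
Higher: delay to age 3 (2.5133).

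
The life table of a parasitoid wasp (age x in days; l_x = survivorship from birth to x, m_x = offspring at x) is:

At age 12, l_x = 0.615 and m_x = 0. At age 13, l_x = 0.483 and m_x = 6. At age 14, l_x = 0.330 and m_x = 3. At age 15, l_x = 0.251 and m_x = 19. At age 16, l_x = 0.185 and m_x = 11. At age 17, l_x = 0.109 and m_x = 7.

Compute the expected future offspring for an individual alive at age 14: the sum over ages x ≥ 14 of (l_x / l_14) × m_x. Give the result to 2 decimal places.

25.93

l_14 = 0.330. Conditional survival from age 14 to x is l_x / l_14.
  x=14: (0.330/0.330) × 3 = 3.0000
  x=15: (0.251/0.330) × 19 = 14.4515
  x=16: (0.185/0.330) × 11 = 6.1667
  x=17: (0.109/0.330) × 7 = 2.3121
Sum = 3.0000 + 14.4515 + 6.1667 + 2.3121 = 25.9303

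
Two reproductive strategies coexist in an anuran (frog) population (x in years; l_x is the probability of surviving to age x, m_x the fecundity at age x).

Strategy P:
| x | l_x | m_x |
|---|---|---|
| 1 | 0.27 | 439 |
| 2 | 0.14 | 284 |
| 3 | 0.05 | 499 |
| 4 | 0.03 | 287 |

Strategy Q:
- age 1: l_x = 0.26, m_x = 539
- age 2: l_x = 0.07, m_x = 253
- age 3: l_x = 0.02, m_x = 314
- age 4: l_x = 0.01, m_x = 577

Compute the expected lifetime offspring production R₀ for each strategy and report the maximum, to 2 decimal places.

191.85

Strategy P: R₀ = 0.27×439 + 0.14×284 + 0.05×499 + 0.03×287 = 191.8500
Strategy Q: R₀ = 0.26×539 + 0.07×253 + 0.02×314 + 0.01×577 = 169.9000
Highest R₀: strategy P with 191.8500.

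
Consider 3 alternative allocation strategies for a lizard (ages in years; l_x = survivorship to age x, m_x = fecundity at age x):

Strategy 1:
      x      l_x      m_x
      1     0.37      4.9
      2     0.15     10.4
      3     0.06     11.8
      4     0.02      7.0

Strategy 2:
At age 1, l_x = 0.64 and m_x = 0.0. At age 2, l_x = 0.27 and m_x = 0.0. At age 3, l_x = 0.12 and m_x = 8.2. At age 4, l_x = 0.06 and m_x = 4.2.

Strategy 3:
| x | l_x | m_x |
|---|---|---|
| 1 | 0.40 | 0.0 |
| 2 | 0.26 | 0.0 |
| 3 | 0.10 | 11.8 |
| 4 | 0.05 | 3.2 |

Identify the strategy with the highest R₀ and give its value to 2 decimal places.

4.22

Strategy 1: R₀ = 0.37×4.9 + 0.15×10.4 + 0.06×11.8 + 0.02×7.0 = 4.2210
Strategy 2: R₀ = 0.64×0.0 + 0.27×0.0 + 0.12×8.2 + 0.06×4.2 = 1.2360
Strategy 3: R₀ = 0.40×0.0 + 0.26×0.0 + 0.10×11.8 + 0.05×3.2 = 1.3400
Highest R₀: strategy 1 with 4.2210.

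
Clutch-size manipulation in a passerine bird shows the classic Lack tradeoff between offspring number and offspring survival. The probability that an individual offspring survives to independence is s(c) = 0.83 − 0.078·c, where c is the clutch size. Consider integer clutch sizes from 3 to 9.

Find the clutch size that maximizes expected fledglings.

5

Expected fledglings = c × s(c):
  c=3: 3 × 0.596 = 1.788
  c=4: 4 × 0.518 = 2.072
  c=5: 5 × 0.440 = 2.200
  c=6: 6 × 0.362 = 2.172
  c=7: 7 × 0.284 = 1.988
  c=8: 8 × 0.206 = 1.648
  c=9: 9 × 0.128 = 1.152
Maximum at c = 5 (2.200 fledglings).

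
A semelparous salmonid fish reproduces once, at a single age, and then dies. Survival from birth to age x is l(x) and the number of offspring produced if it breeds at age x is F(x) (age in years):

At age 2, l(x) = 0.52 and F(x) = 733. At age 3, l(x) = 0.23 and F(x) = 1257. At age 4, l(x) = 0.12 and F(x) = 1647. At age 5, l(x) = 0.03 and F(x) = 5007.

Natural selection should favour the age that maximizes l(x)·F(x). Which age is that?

2

Expected offspring if breeding at age x = l(x) × F(x):
  age 2: 0.52 × 733 = 381.160
  age 3: 0.23 × 1257 = 289.110
  age 4: 0.12 × 1647 = 197.640
  age 5: 0.03 × 5007 = 150.210
Maximum at age 2 (381.160).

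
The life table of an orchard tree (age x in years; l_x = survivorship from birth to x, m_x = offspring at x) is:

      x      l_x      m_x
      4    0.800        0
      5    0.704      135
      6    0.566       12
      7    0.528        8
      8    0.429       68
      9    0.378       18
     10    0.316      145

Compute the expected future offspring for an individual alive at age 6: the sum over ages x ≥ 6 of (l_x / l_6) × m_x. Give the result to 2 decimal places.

163.98

l_6 = 0.566. Conditional survival from age 6 to x is l_x / l_6.
  x=6: (0.566/0.566) × 12 = 12.0000
  x=7: (0.528/0.566) × 8 = 7.4629
  x=8: (0.429/0.566) × 68 = 51.5406
  x=9: (0.378/0.566) × 18 = 12.0212
  x=10: (0.316/0.566) × 145 = 80.9541
Sum = 12.0000 + 7.4629 + 51.5406 + 12.0212 + 80.9541 = 163.9788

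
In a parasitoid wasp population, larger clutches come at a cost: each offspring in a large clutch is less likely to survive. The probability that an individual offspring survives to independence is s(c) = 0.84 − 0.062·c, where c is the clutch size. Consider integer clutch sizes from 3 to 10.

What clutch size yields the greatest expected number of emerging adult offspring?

Expected emerging adult offspring = c × s(c):
  c=3: 3 × 0.654 = 1.962
  c=4: 4 × 0.592 = 2.368
  c=5: 5 × 0.530 = 2.650
  c=6: 6 × 0.468 = 2.808
  c=7: 7 × 0.406 = 2.842
  c=8: 8 × 0.344 = 2.752
  c=9: 9 × 0.282 = 2.538
  c=10: 10 × 0.220 = 2.200
Maximum at c = 7 (2.842 emerging adult offspring).

7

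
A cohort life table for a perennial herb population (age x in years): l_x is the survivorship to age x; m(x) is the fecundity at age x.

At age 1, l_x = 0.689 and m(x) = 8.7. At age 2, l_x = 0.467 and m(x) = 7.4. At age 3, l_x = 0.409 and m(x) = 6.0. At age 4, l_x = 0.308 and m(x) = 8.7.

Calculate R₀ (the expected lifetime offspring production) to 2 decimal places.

R₀ = Σ l_x m(x):
  age 1: 0.689 × 8.7 = 5.9943
  age 2: 0.467 × 7.4 = 3.4558
  age 3: 0.409 × 6.0 = 2.4540
  age 4: 0.308 × 8.7 = 2.6796
R₀ = 5.9943 + 3.4558 + 2.4540 + 2.6796 = 14.5837

14.58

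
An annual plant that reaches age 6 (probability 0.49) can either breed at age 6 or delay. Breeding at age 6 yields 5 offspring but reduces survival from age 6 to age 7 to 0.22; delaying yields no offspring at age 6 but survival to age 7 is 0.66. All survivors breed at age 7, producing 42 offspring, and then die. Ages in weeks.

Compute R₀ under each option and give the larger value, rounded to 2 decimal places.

13.58

breed at age 6: R₀ = 0.49 × (5 + 0.22 × 42) = 0.49 × 14.2400 = 6.9776
delay to age 7: R₀ = 0.49 × (0.66 × 42) = 0.49 × 27.7200 = 13.5828
Higher: delay to age 7 (13.5828).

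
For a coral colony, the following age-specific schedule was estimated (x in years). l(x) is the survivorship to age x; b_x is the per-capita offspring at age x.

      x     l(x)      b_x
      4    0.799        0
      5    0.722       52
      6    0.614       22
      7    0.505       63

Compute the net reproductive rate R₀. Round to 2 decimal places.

R₀ = Σ l(x) b_x:
  age 4: 0.799 × 0 = 0.0000
  age 5: 0.722 × 52 = 37.5440
  age 6: 0.614 × 22 = 13.5080
  age 7: 0.505 × 63 = 31.8150
R₀ = 0.0000 + 37.5440 + 13.5080 + 31.8150 = 82.8670

82.87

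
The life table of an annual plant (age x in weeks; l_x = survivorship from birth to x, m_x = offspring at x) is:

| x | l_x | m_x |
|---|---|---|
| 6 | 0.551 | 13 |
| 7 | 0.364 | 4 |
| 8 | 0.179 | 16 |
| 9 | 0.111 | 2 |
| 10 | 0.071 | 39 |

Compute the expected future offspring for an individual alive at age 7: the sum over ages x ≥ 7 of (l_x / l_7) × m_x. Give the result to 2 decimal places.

20.09

l_7 = 0.364. Conditional survival from age 7 to x is l_x / l_7.
  x=7: (0.364/0.364) × 4 = 4.0000
  x=8: (0.179/0.364) × 16 = 7.8681
  x=9: (0.111/0.364) × 2 = 0.6099
  x=10: (0.071/0.364) × 39 = 7.6071
Sum = 4.0000 + 7.8681 + 0.6099 + 7.6071 = 20.0852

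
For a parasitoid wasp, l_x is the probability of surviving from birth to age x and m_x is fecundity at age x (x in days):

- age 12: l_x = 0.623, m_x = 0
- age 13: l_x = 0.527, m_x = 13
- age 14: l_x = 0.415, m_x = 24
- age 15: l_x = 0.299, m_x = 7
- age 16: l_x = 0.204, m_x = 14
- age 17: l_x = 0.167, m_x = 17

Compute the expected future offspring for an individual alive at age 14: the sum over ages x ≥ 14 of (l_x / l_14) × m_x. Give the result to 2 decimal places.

l_14 = 0.415. Conditional survival from age 14 to x is l_x / l_14.
  x=14: (0.415/0.415) × 24 = 24.0000
  x=15: (0.299/0.415) × 7 = 5.0434
  x=16: (0.204/0.415) × 14 = 6.8819
  x=17: (0.167/0.415) × 17 = 6.8410
Sum = 24.0000 + 5.0434 + 6.8819 + 6.8410 = 42.7663

42.77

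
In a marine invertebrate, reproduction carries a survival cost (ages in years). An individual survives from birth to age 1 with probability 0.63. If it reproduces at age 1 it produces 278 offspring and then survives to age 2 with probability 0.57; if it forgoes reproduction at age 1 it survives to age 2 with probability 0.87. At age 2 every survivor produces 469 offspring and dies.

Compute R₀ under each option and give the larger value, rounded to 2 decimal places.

343.56

breed at age 1: R₀ = 0.63 × (278 + 0.57 × 469) = 0.63 × 545.3300 = 343.5579
delay to age 2: R₀ = 0.63 × (0.87 × 469) = 0.63 × 408.0300 = 257.0589
Higher: breed at age 1 (343.5579).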